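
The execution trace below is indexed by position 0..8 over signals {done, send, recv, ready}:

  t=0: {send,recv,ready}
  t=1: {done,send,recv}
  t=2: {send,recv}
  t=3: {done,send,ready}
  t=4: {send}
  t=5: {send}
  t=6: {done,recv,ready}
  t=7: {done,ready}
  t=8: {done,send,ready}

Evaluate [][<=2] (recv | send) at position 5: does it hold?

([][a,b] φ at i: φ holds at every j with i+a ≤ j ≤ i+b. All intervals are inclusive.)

Check (recv | send) at every j in [5,7]:
  j=5: true
  j=6: true
  j=7: false
Fails at j=7 → formula fails.

False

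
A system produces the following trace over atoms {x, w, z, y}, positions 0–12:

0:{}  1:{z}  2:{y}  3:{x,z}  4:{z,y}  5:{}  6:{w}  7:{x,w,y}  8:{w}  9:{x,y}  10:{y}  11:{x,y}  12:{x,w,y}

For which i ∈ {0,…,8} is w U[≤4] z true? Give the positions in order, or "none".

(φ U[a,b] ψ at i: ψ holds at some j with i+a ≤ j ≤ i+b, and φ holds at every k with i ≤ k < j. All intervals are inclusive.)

1, 3, 4

Evaluate at each i in [0,8]:
  i=0: ✗ (lhs fails at k=0 before rhs at j=1)
  i=1: ✓ (rhs at j=1)
  i=2: ✗ (lhs fails at k=2 before rhs at j=3)
  i=3: ✓ (rhs at j=3)
  i=4: ✓ (rhs at j=4)
  i=5: ✗ (no rhs in [5,9])
  i=6: ✗ (no rhs in [6,10])
  i=7: ✗ (no rhs in [7,11])
  i=8: ✗ (no rhs in [8,12])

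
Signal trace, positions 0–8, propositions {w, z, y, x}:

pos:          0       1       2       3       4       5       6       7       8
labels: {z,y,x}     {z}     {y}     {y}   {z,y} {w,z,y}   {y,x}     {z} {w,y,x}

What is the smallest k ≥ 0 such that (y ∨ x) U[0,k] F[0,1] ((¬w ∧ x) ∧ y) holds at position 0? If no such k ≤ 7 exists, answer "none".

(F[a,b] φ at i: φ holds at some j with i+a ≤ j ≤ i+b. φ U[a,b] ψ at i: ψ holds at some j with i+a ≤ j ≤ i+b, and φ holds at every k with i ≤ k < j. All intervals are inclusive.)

Need earliest j ≥ 0 with F[0,1] ((¬w ∧ x) ∧ y), and (y ∨ x) at every k in [0,j-1].
  j=0: rhs holds (empty prefix). k = 0.

0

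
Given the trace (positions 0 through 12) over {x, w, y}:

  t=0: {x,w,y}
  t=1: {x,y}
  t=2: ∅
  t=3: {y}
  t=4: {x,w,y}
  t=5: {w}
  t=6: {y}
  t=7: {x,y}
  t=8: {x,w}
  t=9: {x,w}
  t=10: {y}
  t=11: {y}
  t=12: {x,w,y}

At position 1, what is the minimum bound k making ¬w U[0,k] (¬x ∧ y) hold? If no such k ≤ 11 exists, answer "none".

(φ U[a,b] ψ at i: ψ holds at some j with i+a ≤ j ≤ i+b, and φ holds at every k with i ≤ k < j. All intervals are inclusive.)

Need earliest j ≥ 1 with (¬x ∧ y), and ¬w at every k in [1,j-1].
  j=1: rhs fails.
  j=2: rhs fails.
  j=3: rhs holds; lhs holds on [1,2]. k = 2.

2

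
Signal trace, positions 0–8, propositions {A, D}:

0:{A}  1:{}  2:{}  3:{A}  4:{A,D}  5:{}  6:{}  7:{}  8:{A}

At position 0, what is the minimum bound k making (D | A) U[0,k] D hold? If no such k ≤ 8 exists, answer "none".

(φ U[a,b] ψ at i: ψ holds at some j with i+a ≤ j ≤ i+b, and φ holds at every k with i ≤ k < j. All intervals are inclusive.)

none

Need earliest j ≥ 0 with D, and (D | A) at every k in [0,j-1].
  j=0: rhs fails.
  j=1: rhs fails.
  j=2: rhs fails.
  j=3: rhs fails.
  j=4: rhs holds but lhs fails at k=1.
  j=5: rhs fails.
  j=6: rhs fails.
  j=7: rhs fails.
  j=8: rhs fails.
No witness within the range → none.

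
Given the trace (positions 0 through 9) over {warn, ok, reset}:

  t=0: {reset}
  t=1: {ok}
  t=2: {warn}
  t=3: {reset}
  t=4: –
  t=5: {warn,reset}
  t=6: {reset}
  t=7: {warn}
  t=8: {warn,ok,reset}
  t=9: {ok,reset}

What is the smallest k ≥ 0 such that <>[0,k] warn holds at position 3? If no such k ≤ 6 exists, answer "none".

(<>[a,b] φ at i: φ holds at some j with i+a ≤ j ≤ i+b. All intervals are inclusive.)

2

Scan j = 3,4,… for warn:
  j=3: fails
  j=4: fails
  j=5: holds
First hit at j=5, so smallest k = 5-3 = 2.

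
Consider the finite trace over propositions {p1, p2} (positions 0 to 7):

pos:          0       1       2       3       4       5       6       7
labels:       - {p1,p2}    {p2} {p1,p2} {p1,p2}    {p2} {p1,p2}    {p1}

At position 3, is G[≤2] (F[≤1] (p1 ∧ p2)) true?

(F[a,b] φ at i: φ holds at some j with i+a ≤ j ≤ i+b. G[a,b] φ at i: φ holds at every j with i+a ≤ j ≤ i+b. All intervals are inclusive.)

Yes

Check F[≤1] (p1 ∧ p2) at every j in [3,5]:
  j=3: holds (witness at 3)
  j=4: holds (witness at 4)
  j=5: holds (witness at 6)
All positions satisfy it → formula holds.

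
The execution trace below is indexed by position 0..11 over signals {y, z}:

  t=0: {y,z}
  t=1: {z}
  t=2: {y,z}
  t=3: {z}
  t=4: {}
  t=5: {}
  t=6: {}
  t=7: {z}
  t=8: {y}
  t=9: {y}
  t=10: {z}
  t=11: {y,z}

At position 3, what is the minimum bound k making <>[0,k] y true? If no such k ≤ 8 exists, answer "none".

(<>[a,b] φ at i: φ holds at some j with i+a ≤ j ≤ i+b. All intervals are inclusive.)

Scan j = 3,4,… for y:
  j=3: fails
  j=4: fails
  j=5: fails
  j=6: fails
  j=7: fails
  j=8: holds
First hit at j=8, so smallest k = 8-3 = 5.

5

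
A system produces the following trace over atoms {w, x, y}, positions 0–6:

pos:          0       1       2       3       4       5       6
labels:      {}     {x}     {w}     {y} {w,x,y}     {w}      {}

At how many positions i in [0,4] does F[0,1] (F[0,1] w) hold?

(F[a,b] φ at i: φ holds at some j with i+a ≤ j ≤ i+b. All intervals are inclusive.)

Evaluate at each i in [0,4]:
  i=0: ✓ (witness j=1)
  i=1: ✓ (witness j=1)
  i=2: ✓ (witness j=2)
  i=3: ✓ (witness j=3)
  i=4: ✓ (witness j=4)
Positions where it holds: {0, 1, 2, 3, 4} → 5.

5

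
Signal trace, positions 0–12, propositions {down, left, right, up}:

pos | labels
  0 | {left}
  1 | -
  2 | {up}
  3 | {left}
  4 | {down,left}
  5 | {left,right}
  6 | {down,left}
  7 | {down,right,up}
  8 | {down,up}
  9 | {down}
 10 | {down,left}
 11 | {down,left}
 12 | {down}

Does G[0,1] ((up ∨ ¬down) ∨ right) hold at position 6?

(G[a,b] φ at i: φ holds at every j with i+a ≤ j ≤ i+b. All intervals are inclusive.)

Check ((up ∨ ¬down) ∨ right) at every j in [6,7]:
  j=6: false
  j=7: true
Fails at j=6 → formula fails.

Does not hold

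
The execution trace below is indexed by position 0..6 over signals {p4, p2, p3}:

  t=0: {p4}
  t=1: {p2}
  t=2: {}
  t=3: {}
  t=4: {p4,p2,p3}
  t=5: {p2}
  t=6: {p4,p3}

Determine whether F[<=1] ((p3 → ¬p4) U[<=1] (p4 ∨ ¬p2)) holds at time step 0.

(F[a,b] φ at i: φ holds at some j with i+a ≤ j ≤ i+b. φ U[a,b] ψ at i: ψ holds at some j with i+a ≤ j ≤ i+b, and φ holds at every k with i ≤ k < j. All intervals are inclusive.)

True

Check ((p3 → ¬p4) U[<=1] (p4 ∨ ¬p2)) at each j in [0,1]:
  j=0: holds
  j=1: holds
Found at j=0 → formula holds.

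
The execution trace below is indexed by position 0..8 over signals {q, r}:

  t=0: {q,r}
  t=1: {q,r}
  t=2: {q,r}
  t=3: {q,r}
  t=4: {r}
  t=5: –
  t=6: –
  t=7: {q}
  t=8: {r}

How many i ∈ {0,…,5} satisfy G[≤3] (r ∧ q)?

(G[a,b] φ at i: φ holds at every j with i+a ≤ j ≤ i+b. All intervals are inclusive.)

Evaluate at each i in [0,5]:
  i=0: ✓ (all of [0,3])
  i=1: ✗ (fails at j=4)
  i=2: ✗ (fails at j=4)
  i=3: ✗ (fails at j=4)
  i=4: ✗ (fails at j=4)
  i=5: ✗ (fails at j=5)
Positions where it holds: {0} → 1.

1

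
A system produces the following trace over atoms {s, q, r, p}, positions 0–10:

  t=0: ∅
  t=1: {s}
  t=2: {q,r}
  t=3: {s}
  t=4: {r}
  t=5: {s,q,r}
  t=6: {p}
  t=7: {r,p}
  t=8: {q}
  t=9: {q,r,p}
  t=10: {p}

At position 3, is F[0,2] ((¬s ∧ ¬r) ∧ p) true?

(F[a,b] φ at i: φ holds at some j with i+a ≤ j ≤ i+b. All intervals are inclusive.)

Check ((¬s ∧ ¬r) ∧ p) at each j in [3,5]:
  j=3: false
  j=4: false
  j=5: false
No position in the window satisfies it → formula fails.

No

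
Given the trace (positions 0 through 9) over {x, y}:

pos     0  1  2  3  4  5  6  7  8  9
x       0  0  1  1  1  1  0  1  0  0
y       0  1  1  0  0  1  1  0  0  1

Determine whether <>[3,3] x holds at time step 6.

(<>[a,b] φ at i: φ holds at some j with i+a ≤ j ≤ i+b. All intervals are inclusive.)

Does not hold

Check x at each j in [9,9]:
  j=9: false
No position in the window satisfies it → formula fails.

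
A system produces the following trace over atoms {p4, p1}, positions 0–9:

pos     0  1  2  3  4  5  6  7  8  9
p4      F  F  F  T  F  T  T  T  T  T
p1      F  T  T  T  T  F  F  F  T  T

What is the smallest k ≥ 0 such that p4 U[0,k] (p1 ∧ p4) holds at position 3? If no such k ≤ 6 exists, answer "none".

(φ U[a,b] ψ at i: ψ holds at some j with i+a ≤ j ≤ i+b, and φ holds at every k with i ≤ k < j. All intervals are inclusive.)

Need earliest j ≥ 3 with (p1 ∧ p4), and p4 at every k in [3,j-1].
  j=3: rhs holds (empty prefix). k = 0.

0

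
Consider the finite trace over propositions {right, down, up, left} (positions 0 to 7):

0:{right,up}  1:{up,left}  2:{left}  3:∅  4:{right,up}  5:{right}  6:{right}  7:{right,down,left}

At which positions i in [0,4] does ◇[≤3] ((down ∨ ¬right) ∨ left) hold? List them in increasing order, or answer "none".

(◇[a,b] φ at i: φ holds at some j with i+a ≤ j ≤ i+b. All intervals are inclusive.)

0, 1, 2, 3, 4

Evaluate at each i in [0,4]:
  i=0: ✓ (witness j=1)
  i=1: ✓ (witness j=1)
  i=2: ✓ (witness j=2)
  i=3: ✓ (witness j=3)
  i=4: ✓ (witness j=7)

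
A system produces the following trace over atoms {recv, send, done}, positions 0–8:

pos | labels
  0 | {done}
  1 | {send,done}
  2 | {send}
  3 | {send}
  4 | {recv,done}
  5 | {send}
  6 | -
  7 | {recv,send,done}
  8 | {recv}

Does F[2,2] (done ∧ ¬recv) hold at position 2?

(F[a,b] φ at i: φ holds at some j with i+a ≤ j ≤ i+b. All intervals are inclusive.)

Check (done ∧ ¬recv) at each j in [4,4]:
  j=4: false
No position in the window satisfies it → formula fails.

False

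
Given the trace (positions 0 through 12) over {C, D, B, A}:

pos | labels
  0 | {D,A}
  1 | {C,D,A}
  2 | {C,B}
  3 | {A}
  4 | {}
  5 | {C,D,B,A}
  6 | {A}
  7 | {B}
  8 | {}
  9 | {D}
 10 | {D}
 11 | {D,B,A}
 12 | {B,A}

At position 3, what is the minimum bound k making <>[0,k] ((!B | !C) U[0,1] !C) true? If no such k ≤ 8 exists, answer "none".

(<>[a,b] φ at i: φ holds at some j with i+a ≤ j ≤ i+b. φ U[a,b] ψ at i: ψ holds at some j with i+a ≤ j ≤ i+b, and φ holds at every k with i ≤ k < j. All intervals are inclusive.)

Scan j = 3,4,… for ((!B | !C) U[0,1] !C):
  j=3: holds
First hit at j=3, so smallest k = 3-3 = 0.

0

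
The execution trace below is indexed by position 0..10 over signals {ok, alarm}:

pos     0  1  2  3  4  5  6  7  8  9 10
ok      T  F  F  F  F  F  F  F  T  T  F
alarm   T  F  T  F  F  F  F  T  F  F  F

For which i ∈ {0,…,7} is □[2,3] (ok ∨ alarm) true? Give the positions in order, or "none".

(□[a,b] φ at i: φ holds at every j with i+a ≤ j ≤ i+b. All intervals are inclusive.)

5, 6

Evaluate at each i in [0,7]:
  i=0: ✗ (fails at j=3)
  i=1: ✗ (fails at j=3)
  i=2: ✗ (fails at j=4)
  i=3: ✗ (fails at j=5)
  i=4: ✗ (fails at j=6)
  i=5: ✓ (all of [7,8])
  i=6: ✓ (all of [8,9])
  i=7: ✗ (fails at j=10)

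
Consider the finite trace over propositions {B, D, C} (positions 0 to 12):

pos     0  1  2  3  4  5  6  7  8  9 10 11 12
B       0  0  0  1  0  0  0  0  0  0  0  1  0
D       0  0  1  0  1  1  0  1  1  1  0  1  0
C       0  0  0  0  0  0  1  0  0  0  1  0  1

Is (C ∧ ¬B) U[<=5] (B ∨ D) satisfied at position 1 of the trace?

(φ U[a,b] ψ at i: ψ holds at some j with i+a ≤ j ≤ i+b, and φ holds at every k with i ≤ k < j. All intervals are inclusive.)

Need some j in [1,6] with (B ∨ D), and (C ∧ ¬B) at every k in [1,j-1].
  j=1: (B ∨ D) false.
  j=2: (B ∨ D) holds, but (C ∧ ¬B) fails at k=1 → not this j.
  j=3: (B ∨ D) holds, but (C ∧ ¬B) fails at k=1 → not this j.
  j=4: (B ∨ D) holds, but (C ∧ ¬B) fails at k=1 → not this j.
  j=5: (B ∨ D) holds, but (C ∧ ¬B) fails at k=1 → not this j.
  j=6: (B ∨ D) false.
No j in the window works → until fails.

No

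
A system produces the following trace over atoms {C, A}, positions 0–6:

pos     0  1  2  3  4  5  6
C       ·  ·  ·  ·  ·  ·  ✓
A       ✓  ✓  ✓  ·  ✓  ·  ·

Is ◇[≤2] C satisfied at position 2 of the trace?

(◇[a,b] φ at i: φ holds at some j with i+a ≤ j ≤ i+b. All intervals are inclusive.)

Check C at each j in [2,4]:
  j=2: false
  j=3: false
  j=4: false
No position in the window satisfies it → formula fails.

No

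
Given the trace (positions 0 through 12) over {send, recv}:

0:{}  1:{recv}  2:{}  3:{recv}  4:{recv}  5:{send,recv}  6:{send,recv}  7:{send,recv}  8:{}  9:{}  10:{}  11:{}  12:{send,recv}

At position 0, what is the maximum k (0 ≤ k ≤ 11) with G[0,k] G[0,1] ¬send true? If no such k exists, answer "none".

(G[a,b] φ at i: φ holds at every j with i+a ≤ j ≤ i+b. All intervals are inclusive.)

G[0,1] ¬send must hold from j=0 onward; find where it first fails.
  j=0: holds
  j=1: holds
  j=2: holds
  j=3: holds
  j=4: fails
Holds on [0,3], so largest k = 3.

3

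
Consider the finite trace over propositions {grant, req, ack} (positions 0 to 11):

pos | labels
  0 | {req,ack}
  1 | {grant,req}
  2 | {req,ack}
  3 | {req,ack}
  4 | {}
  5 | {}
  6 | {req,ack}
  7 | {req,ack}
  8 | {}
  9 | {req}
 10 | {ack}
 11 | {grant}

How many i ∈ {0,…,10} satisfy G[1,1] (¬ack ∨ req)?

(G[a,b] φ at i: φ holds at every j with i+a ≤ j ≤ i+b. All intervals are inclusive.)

10

Evaluate at each i in [0,10]:
  i=0: ✓ (all of [1,1])
  i=1: ✓ (all of [2,2])
  i=2: ✓ (all of [3,3])
  i=3: ✓ (all of [4,4])
  i=4: ✓ (all of [5,5])
  i=5: ✓ (all of [6,6])
  i=6: ✓ (all of [7,7])
  i=7: ✓ (all of [8,8])
  i=8: ✓ (all of [9,9])
  i=9: ✗ (fails at j=10)
  i=10: ✓ (all of [11,11])
Positions where it holds: {0, 1, 2, 3, 4, 5, 6, 7, 8, 10} → 10.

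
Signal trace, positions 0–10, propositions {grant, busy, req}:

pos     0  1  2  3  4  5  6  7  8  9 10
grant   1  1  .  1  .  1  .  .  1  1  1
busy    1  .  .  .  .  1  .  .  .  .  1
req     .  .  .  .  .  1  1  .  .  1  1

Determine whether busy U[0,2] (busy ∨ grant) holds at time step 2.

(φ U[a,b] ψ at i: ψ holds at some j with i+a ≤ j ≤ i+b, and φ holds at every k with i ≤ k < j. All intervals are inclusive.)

Need some j in [2,4] with (busy ∨ grant), and busy at every k in [2,j-1].
  j=2: (busy ∨ grant) false.
  j=3: (busy ∨ grant) holds, but busy fails at k=2 → not this j.
  j=4: (busy ∨ grant) false.
No j in the window works → until fails.

False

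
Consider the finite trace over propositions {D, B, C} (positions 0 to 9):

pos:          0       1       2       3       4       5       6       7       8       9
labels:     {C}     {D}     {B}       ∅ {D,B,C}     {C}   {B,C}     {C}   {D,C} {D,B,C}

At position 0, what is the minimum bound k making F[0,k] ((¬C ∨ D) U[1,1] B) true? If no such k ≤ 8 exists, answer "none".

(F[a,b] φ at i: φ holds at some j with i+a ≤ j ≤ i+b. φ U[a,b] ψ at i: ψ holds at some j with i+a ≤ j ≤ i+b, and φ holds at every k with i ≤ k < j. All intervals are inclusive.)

Scan j = 0,1,… for ((¬C ∨ D) U[1,1] B):
  j=0: fails
  j=1: holds
First hit at j=1, so smallest k = 1-0 = 1.

1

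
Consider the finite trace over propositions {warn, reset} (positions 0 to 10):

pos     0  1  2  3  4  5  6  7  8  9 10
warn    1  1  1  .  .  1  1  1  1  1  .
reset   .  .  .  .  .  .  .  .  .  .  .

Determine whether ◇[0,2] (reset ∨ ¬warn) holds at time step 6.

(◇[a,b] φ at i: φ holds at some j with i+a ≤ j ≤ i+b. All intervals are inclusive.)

Does not hold

Check (reset ∨ ¬warn) at each j in [6,8]:
  j=6: false
  j=7: false
  j=8: false
No position in the window satisfies it → formula fails.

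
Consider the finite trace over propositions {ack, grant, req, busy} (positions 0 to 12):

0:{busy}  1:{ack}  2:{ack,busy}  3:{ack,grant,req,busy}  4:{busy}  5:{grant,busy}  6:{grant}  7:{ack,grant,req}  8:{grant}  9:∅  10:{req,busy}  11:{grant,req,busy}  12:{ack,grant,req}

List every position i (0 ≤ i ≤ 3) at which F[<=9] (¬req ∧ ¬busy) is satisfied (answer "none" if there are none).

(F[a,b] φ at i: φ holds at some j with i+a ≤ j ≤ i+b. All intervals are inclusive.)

0, 1, 2, 3

Evaluate at each i in [0,3]:
  i=0: ✓ (witness j=1)
  i=1: ✓ (witness j=1)
  i=2: ✓ (witness j=6)
  i=3: ✓ (witness j=6)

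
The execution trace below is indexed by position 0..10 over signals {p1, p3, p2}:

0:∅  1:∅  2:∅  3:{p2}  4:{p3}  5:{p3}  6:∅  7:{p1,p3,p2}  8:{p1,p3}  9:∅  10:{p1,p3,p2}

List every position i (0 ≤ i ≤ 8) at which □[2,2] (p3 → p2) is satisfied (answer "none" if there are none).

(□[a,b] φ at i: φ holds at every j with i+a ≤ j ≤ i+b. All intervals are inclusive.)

Evaluate at each i in [0,8]:
  i=0: ✓ (all of [2,2])
  i=1: ✓ (all of [3,3])
  i=2: ✗ (fails at j=4)
  i=3: ✗ (fails at j=5)
  i=4: ✓ (all of [6,6])
  i=5: ✓ (all of [7,7])
  i=6: ✗ (fails at j=8)
  i=7: ✓ (all of [9,9])
  i=8: ✓ (all of [10,10])

0, 1, 4, 5, 7, 8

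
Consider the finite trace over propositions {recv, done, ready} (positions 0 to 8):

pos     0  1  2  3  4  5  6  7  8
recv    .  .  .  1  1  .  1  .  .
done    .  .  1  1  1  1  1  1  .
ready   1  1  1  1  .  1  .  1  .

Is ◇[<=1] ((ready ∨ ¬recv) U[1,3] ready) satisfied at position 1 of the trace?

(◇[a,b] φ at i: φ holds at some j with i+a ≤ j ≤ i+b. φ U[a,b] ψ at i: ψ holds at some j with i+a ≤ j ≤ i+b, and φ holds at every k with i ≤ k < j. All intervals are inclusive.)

Check ((ready ∨ ¬recv) U[1,3] ready) at each j in [1,2]:
  j=1: holds
  j=2: holds
Found at j=1 → formula holds.

True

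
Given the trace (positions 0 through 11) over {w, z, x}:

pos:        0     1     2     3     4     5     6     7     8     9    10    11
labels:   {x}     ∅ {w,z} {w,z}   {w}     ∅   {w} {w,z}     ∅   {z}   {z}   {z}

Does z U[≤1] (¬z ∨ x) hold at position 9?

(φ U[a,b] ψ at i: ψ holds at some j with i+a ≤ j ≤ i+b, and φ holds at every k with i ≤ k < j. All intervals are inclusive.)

Does not hold

Need some j in [9,10] with (¬z ∨ x), and z at every k in [9,j-1].
  j=9: (¬z ∨ x) false.
  j=10: (¬z ∨ x) false.
No j in the window works → until fails.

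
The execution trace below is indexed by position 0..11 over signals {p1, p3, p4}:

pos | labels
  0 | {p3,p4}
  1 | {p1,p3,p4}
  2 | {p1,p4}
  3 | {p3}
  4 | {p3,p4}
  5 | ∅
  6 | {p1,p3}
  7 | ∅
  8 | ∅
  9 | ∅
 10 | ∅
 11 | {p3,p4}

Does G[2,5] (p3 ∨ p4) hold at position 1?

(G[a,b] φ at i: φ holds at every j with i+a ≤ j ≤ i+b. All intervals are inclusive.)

Check (p3 ∨ p4) at every j in [3,6]:
  j=3: true
  j=4: true
  j=5: false
  j=6: true
Fails at j=5 → formula fails.

False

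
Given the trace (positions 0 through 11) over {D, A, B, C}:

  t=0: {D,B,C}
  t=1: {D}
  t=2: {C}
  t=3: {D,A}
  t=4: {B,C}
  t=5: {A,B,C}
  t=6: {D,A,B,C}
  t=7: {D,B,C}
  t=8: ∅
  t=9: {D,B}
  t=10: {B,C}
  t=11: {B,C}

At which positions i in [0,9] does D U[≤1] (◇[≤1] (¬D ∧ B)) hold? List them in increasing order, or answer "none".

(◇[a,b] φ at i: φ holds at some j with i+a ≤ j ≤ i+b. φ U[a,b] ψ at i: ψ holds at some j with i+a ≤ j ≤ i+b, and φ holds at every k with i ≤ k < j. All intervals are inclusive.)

3, 4, 5, 9

Evaluate at each i in [0,9]:
  i=0: ✗ (no rhs in [0,1])
  i=1: ✗ (no rhs in [1,2])
  i=2: ✗ (lhs fails at k=2 before rhs at j=3)
  i=3: ✓ (rhs at j=3)
  i=4: ✓ (rhs at j=4)
  i=5: ✓ (rhs at j=5)
  i=6: ✗ (no rhs in [6,7])
  i=7: ✗ (no rhs in [7,8])
  i=8: ✗ (lhs fails at k=8 before rhs at j=9)
  i=9: ✓ (rhs at j=9)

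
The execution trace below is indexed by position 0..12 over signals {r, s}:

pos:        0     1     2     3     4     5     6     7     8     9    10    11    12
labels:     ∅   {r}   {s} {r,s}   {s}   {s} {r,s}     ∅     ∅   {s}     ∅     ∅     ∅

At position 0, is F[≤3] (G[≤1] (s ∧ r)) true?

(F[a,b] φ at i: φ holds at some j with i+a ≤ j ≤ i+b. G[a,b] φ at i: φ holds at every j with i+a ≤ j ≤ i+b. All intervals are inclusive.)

Does not hold

Check G[≤1] (s ∧ r) at each j in [0,3]:
  j=0: fails at 0
  j=1: fails at 1
  j=2: fails at 2
  j=3: fails at 4
No position in the window satisfies it → formula fails.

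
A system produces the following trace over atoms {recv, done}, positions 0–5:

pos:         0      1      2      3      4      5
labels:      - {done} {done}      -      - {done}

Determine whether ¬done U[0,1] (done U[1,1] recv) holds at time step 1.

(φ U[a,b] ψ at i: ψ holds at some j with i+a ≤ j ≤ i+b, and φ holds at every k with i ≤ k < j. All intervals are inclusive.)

Need some j in [1,2] with (done U[1,1] recv), and ¬done at every k in [1,j-1].
  j=1: (done U[1,1] recv) — fails.
  j=2: (done U[1,1] recv) — fails.
No j in the window works → until fails.

Does not hold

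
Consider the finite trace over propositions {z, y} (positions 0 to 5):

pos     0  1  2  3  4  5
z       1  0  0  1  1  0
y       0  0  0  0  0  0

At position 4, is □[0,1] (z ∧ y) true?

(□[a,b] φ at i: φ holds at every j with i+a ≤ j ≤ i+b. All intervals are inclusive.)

Check (z ∧ y) at every j in [4,5]:
  j=4: false
  j=5: false
Fails at j=4 → formula fails.

Does not hold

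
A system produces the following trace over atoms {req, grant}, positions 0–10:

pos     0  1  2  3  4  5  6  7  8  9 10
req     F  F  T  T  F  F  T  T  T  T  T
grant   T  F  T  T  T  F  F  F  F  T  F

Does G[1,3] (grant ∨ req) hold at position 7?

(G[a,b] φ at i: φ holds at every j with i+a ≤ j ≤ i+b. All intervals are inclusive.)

Check (grant ∨ req) at every j in [8,10]:
  j=8: true
  j=9: true
  j=10: true
All positions satisfy it → formula holds.

True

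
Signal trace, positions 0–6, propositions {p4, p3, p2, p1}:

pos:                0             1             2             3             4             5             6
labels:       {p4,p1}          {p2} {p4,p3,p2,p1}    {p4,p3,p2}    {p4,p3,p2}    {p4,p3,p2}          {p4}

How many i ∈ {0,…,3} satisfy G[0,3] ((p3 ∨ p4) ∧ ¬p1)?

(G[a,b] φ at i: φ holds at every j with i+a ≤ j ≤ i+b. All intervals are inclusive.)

1

Evaluate at each i in [0,3]:
  i=0: ✗ (fails at j=0)
  i=1: ✗ (fails at j=1)
  i=2: ✗ (fails at j=2)
  i=3: ✓ (all of [3,6])
Positions where it holds: {3} → 1.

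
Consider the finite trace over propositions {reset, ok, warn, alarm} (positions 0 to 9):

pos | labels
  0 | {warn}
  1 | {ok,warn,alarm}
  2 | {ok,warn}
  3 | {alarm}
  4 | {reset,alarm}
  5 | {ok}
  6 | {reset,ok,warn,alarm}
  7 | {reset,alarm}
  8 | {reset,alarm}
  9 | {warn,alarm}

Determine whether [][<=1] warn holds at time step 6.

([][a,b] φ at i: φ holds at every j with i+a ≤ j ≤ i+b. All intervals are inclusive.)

Does not hold

Check warn at every j in [6,7]:
  j=6: true
  j=7: false
Fails at j=7 → formula fails.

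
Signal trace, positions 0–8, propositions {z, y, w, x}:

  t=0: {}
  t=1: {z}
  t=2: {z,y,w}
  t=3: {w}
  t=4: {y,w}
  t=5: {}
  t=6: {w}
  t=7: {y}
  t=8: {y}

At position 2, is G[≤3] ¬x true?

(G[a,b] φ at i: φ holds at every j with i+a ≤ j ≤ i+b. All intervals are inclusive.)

Check ¬x at every j in [2,5]:
  j=2: true
  j=3: true
  j=4: true
  j=5: true
All positions satisfy it → formula holds.

True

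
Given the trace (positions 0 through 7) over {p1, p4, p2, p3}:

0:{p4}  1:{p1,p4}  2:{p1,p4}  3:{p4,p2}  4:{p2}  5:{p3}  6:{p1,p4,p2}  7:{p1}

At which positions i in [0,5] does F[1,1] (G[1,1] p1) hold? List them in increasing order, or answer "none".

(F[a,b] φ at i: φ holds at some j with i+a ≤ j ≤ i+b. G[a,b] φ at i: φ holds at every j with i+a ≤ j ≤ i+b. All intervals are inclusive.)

Evaluate at each i in [0,5]:
  i=0: ✓ (witness j=1)
  i=1: ✗ (none in [2,2])
  i=2: ✗ (none in [3,3])
  i=3: ✗ (none in [4,4])
  i=4: ✓ (witness j=5)
  i=5: ✓ (witness j=6)

0, 4, 5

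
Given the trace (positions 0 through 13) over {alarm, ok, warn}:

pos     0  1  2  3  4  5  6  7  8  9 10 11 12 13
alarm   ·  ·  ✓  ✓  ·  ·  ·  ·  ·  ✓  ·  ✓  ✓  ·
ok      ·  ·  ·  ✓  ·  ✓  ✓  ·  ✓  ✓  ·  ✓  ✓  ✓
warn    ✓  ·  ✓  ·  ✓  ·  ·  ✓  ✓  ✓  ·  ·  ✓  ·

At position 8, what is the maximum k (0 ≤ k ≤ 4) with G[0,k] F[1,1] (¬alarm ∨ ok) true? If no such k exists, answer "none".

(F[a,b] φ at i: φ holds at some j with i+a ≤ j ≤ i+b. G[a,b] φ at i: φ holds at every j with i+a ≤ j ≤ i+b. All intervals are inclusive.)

F[1,1] (¬alarm ∨ ok) must hold from j=8 onward; find where it first fails.
  j=8: holds
  j=9: holds
  j=10: holds
  j=11: holds
  j=12: holds
Holds through j=12; largest k = 4.

4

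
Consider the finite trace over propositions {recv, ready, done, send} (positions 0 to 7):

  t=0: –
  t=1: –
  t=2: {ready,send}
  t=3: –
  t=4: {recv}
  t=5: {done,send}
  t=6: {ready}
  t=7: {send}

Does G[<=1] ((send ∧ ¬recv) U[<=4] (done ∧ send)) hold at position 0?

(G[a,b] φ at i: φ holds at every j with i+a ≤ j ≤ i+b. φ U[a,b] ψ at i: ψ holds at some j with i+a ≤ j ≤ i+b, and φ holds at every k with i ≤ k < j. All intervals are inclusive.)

False

Check ((send ∧ ¬recv) U[<=4] (done ∧ send)) at every j in [0,1]:
  j=0: fails
  j=1: fails
Fails at j=0 → formula fails.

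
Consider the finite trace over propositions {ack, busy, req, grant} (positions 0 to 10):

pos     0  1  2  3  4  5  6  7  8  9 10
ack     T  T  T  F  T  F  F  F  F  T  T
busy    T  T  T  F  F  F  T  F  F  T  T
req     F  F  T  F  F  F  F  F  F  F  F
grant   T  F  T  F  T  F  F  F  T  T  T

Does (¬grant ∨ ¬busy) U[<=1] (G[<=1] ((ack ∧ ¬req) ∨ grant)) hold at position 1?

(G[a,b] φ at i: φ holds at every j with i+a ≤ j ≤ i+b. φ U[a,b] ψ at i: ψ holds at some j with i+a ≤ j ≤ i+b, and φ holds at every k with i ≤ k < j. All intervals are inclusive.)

Need some j in [1,2] with G[<=1] ((ack ∧ ¬req) ∨ grant), and (¬grant ∨ ¬busy) at every k in [1,j-1].
  j=1: G[<=1] ((ack ∧ ¬req) ∨ grant) holds; no prefix to check → satisfied.

True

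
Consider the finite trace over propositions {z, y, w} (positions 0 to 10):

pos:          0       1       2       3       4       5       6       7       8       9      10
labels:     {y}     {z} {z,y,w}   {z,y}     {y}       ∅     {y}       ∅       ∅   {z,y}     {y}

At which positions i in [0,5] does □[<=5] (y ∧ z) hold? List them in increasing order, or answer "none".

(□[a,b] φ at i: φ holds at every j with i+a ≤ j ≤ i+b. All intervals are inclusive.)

none

Evaluate at each i in [0,5]:
  i=0: ✗ (fails at j=0)
  i=1: ✗ (fails at j=1)
  i=2: ✗ (fails at j=4)
  i=3: ✗ (fails at j=4)
  i=4: ✗ (fails at j=4)
  i=5: ✗ (fails at j=5)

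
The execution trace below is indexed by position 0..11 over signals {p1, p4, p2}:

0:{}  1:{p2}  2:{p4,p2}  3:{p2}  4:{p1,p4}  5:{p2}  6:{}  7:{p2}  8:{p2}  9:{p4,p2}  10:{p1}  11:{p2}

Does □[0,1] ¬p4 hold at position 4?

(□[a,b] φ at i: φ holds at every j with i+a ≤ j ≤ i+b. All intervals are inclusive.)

False

Check ¬p4 at every j in [4,5]:
  j=4: false
  j=5: true
Fails at j=4 → formula fails.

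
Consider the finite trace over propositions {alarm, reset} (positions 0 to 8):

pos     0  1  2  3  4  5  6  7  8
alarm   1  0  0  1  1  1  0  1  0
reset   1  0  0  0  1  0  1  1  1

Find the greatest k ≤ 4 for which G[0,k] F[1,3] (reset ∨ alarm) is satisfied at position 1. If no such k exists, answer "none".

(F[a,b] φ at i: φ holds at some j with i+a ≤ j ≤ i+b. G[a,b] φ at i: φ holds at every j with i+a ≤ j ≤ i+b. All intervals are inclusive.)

F[1,3] (reset ∨ alarm) must hold from j=1 onward; find where it first fails.
  j=1: holds
  j=2: holds
  j=3: holds
  j=4: holds
  j=5: holds
Holds through j=5; largest k = 4.

4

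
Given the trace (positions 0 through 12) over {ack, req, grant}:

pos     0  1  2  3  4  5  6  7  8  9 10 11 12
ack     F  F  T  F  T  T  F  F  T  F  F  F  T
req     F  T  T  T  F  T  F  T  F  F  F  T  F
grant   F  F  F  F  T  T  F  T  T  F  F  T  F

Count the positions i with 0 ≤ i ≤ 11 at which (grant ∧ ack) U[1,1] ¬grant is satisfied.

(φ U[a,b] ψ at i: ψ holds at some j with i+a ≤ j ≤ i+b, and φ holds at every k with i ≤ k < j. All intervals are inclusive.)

Evaluate at each i in [0,11]:
  i=0: ✗ (lhs fails at k=0 before rhs at j=1)
  i=1: ✗ (lhs fails at k=1 before rhs at j=2)
  i=2: ✗ (lhs fails at k=2 before rhs at j=3)
  i=3: ✗ (no rhs in [4,4])
  i=4: ✗ (no rhs in [5,5])
  i=5: ✓ (rhs at j=6; lhs holds on [5,5])
  i=6: ✗ (no rhs in [7,7])
  i=7: ✗ (no rhs in [8,8])
  i=8: ✓ (rhs at j=9; lhs holds on [8,8])
  i=9: ✗ (lhs fails at k=9 before rhs at j=10)
  i=10: ✗ (no rhs in [11,11])
  i=11: ✗ (lhs fails at k=11 before rhs at j=12)
Positions where it holds: {5, 8} → 2.

2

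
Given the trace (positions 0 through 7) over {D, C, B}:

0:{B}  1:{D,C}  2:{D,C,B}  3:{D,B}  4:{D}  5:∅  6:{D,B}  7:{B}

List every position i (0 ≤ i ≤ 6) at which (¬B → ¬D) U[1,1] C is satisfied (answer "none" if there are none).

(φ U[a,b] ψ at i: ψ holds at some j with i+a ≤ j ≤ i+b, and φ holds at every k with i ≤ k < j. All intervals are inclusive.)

0

Evaluate at each i in [0,6]:
  i=0: ✓ (rhs at j=1; lhs holds on [0,0])
  i=1: ✗ (lhs fails at k=1 before rhs at j=2)
  i=2: ✗ (no rhs in [3,3])
  i=3: ✗ (no rhs in [4,4])
  i=4: ✗ (no rhs in [5,5])
  i=5: ✗ (no rhs in [6,6])
  i=6: ✗ (no rhs in [7,7])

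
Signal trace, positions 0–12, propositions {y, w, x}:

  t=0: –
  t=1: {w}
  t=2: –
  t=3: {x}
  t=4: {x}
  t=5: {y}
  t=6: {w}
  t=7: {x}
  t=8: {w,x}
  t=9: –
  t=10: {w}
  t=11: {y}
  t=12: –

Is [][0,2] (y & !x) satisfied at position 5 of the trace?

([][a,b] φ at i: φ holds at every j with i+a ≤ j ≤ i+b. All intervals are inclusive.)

No

Check (y & !x) at every j in [5,7]:
  j=5: true
  j=6: false
  j=7: false
Fails at j=6 → formula fails.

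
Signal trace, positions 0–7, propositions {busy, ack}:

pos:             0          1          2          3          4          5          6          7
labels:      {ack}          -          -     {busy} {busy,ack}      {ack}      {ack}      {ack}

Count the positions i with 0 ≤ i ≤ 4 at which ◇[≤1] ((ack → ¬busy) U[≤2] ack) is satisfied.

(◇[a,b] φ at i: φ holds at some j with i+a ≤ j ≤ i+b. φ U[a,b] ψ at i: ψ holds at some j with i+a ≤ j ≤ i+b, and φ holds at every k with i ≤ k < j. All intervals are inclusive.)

Evaluate at each i in [0,4]:
  i=0: ✓ (witness j=0)
  i=1: ✓ (witness j=2)
  i=2: ✓ (witness j=2)
  i=3: ✓ (witness j=3)
  i=4: ✓ (witness j=4)
Positions where it holds: {0, 1, 2, 3, 4} → 5.

5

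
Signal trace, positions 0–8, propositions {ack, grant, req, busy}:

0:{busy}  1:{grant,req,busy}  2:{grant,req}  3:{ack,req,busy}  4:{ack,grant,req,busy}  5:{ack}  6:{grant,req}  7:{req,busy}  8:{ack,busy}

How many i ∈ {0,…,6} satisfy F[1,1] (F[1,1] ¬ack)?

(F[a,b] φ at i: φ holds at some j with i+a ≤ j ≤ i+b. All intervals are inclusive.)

Evaluate at each i in [0,6]:
  i=0: ✓ (witness j=1)
  i=1: ✗ (none in [2,2])
  i=2: ✗ (none in [3,3])
  i=3: ✗ (none in [4,4])
  i=4: ✓ (witness j=5)
  i=5: ✓ (witness j=6)
  i=6: ✗ (none in [7,7])
Positions where it holds: {0, 4, 5} → 3.

3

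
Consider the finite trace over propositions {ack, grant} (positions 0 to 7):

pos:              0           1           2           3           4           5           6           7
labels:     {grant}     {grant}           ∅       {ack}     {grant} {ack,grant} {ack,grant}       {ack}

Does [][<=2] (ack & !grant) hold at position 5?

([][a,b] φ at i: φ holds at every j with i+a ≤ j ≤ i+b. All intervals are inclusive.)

No

Check (ack & !grant) at every j in [5,7]:
  j=5: false
  j=6: false
  j=7: true
Fails at j=5 → formula fails.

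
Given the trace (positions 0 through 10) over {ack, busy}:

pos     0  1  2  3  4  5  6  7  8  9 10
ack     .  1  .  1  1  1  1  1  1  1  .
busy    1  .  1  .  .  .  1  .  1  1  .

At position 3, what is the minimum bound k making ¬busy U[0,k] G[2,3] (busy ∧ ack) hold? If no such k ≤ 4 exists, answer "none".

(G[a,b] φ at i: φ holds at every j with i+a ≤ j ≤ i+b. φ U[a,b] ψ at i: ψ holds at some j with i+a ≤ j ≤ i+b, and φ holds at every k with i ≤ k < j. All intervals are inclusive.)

Need earliest j ≥ 3 with G[2,3] (busy ∧ ack), and ¬busy at every k in [3,j-1].
  j=3: rhs fails.
  j=4: rhs fails.
  j=5: rhs fails.
  j=6: rhs holds; lhs holds on [3,5]. k = 3.

3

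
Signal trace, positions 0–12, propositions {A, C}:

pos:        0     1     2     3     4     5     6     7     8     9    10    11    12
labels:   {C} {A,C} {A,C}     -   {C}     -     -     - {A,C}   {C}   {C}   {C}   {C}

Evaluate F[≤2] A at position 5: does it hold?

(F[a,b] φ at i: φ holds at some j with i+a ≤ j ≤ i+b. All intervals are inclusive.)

Check A at each j in [5,7]:
  j=5: false
  j=6: false
  j=7: false
No position in the window satisfies it → formula fails.

False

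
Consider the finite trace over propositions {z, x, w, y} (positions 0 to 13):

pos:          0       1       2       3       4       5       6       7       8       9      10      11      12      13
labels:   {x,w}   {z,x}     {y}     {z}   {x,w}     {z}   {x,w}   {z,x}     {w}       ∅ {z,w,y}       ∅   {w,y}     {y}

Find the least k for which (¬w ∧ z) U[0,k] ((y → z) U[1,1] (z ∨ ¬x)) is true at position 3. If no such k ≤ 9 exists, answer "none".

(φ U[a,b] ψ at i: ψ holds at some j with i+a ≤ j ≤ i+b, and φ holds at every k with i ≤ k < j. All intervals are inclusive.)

1

Need earliest j ≥ 3 with ((y → z) U[1,1] (z ∨ ¬x)), and (¬w ∧ z) at every k in [3,j-1].
  j=3: rhs fails.
  j=4: rhs holds; lhs holds on [3,3]. k = 1.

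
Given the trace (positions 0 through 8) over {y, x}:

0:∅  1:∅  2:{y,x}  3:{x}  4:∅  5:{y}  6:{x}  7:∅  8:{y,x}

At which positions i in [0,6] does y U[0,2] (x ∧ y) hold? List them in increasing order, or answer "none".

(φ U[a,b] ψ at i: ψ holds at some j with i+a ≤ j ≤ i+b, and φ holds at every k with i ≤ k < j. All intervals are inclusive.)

Evaluate at each i in [0,6]:
  i=0: ✗ (lhs fails at k=0 before rhs at j=2)
  i=1: ✗ (lhs fails at k=1 before rhs at j=2)
  i=2: ✓ (rhs at j=2)
  i=3: ✗ (no rhs in [3,5])
  i=4: ✗ (no rhs in [4,6])
  i=5: ✗ (no rhs in [5,7])
  i=6: ✗ (lhs fails at k=6 before rhs at j=8)

2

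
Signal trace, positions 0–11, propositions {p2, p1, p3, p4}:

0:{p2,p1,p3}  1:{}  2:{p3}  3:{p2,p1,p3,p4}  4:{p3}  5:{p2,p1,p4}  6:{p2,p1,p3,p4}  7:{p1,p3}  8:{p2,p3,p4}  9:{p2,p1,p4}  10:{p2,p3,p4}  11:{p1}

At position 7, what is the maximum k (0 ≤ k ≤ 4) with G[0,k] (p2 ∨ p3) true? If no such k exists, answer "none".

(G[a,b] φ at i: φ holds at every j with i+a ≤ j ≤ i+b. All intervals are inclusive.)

(p2 ∨ p3) must hold from j=7 onward; find where it first fails.
  j=7: holds
  j=8: holds
  j=9: holds
  j=10: holds
  j=11: fails
Holds on [7,10], so largest k = 3.

3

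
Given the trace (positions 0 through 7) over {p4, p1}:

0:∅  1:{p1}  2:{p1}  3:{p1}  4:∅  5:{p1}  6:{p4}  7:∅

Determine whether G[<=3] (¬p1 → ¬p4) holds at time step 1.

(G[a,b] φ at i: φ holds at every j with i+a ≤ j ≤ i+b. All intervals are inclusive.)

Check (¬p1 → ¬p4) at every j in [1,4]:
  j=1: antecedent false → ✓
  j=2: antecedent false → ✓
  j=3: antecedent false → ✓
  j=4: antecedent true; consequent true → ✓
All positions satisfy it → formula holds.

Holds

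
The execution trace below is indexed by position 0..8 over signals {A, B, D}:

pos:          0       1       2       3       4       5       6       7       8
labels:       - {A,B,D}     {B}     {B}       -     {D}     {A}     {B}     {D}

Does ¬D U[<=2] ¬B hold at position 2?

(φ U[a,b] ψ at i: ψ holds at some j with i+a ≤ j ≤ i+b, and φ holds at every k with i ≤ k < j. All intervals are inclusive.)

Holds

Need some j in [2,4] with ¬B, and ¬D at every k in [2,j-1].
  j=2: ¬B false.
  j=3: ¬B false.
  j=4: ¬B holds; ¬D holds at every k in [2,3] → satisfied.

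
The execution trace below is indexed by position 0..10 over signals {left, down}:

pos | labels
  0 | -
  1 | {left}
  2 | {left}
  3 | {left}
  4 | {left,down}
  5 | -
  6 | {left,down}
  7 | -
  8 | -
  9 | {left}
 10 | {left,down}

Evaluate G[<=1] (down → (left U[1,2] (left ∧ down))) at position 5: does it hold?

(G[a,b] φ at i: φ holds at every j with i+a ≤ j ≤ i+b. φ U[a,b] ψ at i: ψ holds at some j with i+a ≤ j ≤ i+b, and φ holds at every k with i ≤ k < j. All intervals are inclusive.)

False

Check (down → (left U[1,2] (left ∧ down))) at every j in [5,6]:
  j=5: antecedent false → ✓
  j=6: antecedent true; consequent fails → ✗
Fails at j=6 → formula fails.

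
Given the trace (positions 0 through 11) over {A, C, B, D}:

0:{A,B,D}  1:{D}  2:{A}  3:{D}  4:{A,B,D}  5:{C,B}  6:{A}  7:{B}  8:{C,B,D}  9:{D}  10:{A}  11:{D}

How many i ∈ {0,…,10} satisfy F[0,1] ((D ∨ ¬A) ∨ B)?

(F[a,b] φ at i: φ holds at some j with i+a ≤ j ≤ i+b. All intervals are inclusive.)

11

Evaluate at each i in [0,10]:
  i=0: ✓ (witness j=0)
  i=1: ✓ (witness j=1)
  i=2: ✓ (witness j=3)
  i=3: ✓ (witness j=3)
  i=4: ✓ (witness j=4)
  i=5: ✓ (witness j=5)
  i=6: ✓ (witness j=7)
  i=7: ✓ (witness j=7)
  i=8: ✓ (witness j=8)
  i=9: ✓ (witness j=9)
  i=10: ✓ (witness j=11)
Positions where it holds: {0, 1, 2, 3, 4, 5, 6, 7, 8, 9, 10} → 11.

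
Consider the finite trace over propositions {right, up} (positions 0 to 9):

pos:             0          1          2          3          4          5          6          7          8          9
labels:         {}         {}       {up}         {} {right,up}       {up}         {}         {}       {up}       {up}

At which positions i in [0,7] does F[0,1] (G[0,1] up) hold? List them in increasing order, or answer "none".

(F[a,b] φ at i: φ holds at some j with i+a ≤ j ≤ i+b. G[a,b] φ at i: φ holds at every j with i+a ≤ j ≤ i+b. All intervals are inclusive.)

3, 4, 7

Evaluate at each i in [0,7]:
  i=0: ✗ (none in [0,1])
  i=1: ✗ (none in [1,2])
  i=2: ✗ (none in [2,3])
  i=3: ✓ (witness j=4)
  i=4: ✓ (witness j=4)
  i=5: ✗ (none in [5,6])
  i=6: ✗ (none in [6,7])
  i=7: ✓ (witness j=8)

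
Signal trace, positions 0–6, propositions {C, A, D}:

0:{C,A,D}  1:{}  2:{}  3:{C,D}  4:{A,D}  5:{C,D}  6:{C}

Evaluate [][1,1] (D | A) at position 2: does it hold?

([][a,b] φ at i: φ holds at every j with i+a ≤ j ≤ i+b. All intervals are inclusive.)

Check (D | A) at every j in [3,3]:
  j=3: true
All positions satisfy it → formula holds.

Holds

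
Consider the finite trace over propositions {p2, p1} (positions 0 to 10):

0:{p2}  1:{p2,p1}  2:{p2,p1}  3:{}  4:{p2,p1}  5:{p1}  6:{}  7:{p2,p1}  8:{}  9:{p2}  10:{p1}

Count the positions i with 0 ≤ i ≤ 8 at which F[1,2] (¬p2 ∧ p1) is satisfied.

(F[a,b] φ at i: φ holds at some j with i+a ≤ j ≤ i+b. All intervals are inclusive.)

Evaluate at each i in [0,8]:
  i=0: ✗ (none in [1,2])
  i=1: ✗ (none in [2,3])
  i=2: ✗ (none in [3,4])
  i=3: ✓ (witness j=5)
  i=4: ✓ (witness j=5)
  i=5: ✗ (none in [6,7])
  i=6: ✗ (none in [7,8])
  i=7: ✗ (none in [8,9])
  i=8: ✓ (witness j=10)
Positions where it holds: {3, 4, 8} → 3.

3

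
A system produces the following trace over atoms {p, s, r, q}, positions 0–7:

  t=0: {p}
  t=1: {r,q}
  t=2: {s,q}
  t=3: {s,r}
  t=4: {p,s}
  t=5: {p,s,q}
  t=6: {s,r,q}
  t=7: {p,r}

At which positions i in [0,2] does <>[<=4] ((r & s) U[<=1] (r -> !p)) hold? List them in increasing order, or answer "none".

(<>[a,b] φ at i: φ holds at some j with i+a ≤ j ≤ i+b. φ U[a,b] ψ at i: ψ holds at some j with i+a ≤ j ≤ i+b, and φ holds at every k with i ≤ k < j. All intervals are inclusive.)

Evaluate at each i in [0,2]:
  i=0: ✓ (witness j=0)
  i=1: ✓ (witness j=1)
  i=2: ✓ (witness j=2)

0, 1, 2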